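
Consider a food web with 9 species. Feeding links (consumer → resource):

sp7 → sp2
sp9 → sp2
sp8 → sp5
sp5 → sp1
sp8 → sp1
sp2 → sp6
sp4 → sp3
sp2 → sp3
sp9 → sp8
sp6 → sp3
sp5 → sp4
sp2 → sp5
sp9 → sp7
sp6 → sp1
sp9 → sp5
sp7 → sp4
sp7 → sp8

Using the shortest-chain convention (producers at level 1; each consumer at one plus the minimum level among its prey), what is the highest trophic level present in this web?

3

Producers (level 1): sp1, sp3.
Following each consumer down to its lowest-level prey: sp3 → sp4 → sp7 (levels 1 through 3).
All prey of sp7 (sp4 2, sp8 2, sp2 2) are at level 2 or above, so sp7 is at level 1 + 2 = 3.
Every consumer has at least one prey at level 2 or below, so none exceeds level 3.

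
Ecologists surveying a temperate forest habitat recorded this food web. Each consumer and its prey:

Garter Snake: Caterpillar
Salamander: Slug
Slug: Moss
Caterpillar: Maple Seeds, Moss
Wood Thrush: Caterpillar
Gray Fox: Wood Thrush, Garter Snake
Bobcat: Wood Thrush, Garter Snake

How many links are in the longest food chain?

One longest chain: Maple Seeds → Caterpillar → Wood Thrush → Bobcat.
It has 4 species and 3 links.

3 links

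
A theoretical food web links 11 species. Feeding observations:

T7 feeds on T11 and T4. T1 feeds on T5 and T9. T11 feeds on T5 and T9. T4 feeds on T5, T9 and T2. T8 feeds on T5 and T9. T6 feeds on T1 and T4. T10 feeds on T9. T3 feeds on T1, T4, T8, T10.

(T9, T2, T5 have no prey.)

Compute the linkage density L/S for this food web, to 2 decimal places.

L/S = 1.64

There are L = 18 links among S = 11 species.
L/S = 18/11 = 1.6364 ≈ 1.64.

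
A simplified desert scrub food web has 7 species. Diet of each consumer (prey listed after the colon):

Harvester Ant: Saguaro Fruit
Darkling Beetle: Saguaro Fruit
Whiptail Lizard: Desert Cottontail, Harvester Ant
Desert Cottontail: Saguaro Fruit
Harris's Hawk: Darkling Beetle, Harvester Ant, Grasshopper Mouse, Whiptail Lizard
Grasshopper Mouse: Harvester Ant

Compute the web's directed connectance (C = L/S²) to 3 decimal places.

C = 0.204

The web has S = 7 species and L = 10 feeding links.
C = L / S² = 10 / 49 = 0.2041 ≈ 0.204.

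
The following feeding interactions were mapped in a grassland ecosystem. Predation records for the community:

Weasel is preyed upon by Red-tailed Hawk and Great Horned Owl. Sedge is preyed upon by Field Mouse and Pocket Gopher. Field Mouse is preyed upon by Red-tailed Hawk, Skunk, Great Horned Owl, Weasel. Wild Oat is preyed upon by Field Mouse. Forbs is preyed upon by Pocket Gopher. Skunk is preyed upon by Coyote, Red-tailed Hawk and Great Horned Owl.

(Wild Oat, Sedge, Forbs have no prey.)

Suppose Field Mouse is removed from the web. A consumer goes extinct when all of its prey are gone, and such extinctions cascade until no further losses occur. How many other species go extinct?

5

Remove Field Mouse.
Round 1: Skunk (all prey gone), Weasel (all prey gone) → extinct.
Round 2: Red-tailed Hawk (all prey gone), Coyote (all prey gone), Great Horned Owl (all prey gone) → extinct.
No further losses. Total secondary extinctions: 5.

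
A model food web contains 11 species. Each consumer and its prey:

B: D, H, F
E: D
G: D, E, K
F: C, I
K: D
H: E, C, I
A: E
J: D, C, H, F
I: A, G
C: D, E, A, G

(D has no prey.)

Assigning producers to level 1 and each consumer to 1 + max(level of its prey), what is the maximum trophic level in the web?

Producers (level 1): D.
D → E → A → C → F → B gives B level 6.
No species has a prey at level 6, so no species reaches level 7.

6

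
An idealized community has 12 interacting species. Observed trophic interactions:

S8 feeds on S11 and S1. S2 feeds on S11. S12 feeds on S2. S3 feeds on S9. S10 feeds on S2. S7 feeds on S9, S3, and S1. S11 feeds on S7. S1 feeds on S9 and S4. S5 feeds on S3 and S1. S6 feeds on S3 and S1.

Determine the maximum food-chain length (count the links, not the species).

One longest chain: S9 → S3 → S7 → S11 → S2 → S12.
It has 6 species and 5 links.

5 links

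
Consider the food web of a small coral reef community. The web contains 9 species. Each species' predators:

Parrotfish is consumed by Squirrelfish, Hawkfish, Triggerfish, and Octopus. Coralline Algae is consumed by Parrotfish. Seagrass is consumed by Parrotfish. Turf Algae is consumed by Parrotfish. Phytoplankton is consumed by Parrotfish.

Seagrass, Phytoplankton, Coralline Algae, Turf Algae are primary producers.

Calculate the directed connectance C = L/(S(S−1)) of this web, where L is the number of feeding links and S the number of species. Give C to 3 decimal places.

C = 0.111

The web has S = 9 species and L = 8 feeding links.
C = L / (S(S−1)) = 8 / 72 = 0.1111 ≈ 0.111.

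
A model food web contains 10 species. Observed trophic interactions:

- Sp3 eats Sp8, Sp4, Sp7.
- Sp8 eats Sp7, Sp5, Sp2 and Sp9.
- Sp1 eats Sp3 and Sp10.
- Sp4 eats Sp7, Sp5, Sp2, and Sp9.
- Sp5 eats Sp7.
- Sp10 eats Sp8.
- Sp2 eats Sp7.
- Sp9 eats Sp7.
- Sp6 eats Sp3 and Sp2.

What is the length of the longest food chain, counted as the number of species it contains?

One longest chain: Sp7 → Sp5 → Sp8 → Sp10 → Sp1.
It has 5 species and 4 links.

5 species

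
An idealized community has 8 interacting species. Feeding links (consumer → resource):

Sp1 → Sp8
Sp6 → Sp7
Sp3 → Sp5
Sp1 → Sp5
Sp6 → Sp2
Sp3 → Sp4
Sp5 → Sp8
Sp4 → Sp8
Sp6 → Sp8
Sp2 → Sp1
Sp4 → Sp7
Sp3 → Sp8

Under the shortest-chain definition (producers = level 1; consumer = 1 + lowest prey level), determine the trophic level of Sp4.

Trophic level 2

Sp7 is a producer → level 1.
Sp4 eats Sp7 → level 2.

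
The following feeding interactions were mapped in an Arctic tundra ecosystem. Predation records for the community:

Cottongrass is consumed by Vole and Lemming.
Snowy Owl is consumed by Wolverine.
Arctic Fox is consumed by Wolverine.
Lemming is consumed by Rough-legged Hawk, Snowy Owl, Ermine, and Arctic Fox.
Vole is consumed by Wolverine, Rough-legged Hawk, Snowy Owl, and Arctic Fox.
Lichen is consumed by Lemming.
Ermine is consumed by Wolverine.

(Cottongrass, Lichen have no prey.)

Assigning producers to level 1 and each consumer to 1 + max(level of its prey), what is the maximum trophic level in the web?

Producers (level 1): Cottongrass, Lichen.
Cottongrass → Lemming → Arctic Fox → Wolverine gives Wolverine level 4.
No species has a prey at level 4, so no species reaches level 5.

4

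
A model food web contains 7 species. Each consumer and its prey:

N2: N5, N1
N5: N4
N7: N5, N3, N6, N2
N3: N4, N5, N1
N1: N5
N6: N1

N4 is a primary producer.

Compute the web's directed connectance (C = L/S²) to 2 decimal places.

C = 0.24

The web has S = 7 species and L = 12 feeding links.
C = L / S² = 12 / 49 = 0.2449 ≈ 0.24.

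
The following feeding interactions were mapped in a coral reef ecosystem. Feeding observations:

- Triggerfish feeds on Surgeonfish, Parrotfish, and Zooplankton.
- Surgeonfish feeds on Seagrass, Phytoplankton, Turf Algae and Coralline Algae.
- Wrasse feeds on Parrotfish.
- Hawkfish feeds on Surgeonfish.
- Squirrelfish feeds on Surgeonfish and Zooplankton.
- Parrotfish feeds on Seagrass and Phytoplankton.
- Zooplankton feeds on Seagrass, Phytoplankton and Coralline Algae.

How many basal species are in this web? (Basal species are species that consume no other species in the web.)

Basal species (no prey listed): Phytoplankton, Turf Algae, Seagrass, Coralline Algae.
Count: 4.

4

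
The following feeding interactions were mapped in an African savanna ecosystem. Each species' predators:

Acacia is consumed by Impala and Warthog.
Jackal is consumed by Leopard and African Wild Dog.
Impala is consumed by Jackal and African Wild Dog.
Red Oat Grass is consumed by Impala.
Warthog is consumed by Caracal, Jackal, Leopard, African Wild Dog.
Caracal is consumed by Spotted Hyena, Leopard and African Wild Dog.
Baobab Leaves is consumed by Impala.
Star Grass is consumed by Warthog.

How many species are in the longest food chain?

4 species

One longest chain: Star Grass → Warthog → Caracal → African Wild Dog.
It has 4 species and 3 links.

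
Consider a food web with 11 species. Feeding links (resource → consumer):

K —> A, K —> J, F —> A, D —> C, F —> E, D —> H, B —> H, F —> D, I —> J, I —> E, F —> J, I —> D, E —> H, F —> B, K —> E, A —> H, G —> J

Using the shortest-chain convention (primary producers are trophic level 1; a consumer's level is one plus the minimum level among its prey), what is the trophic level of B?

Trophic level 2

F is a producer → level 1.
B eats F → level 2.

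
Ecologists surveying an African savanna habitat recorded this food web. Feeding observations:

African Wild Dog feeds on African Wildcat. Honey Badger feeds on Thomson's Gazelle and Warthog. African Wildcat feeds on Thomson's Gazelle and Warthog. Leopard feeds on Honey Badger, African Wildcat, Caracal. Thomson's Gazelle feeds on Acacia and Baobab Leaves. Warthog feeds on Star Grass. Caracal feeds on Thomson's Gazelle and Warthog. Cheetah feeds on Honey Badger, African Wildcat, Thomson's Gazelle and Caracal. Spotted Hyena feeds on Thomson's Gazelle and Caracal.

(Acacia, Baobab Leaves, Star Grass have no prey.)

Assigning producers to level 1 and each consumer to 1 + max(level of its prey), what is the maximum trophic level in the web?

Producers (level 1): Acacia, Baobab Leaves, Star Grass.
Star Grass → Warthog → Caracal → Spotted Hyena gives Spotted Hyena level 4.
No species has a prey at level 4, so no species reaches level 5.

4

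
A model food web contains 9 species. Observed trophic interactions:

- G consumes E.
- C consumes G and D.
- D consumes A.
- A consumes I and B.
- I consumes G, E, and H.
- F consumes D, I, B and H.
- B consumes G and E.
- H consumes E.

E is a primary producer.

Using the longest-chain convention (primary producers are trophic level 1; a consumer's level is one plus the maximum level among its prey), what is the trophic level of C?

E is a producer → level 1.
H eats E → level 2.
I eats H (level 2); other prey at levels: E 1, G 2 → level 3.
A eats I (level 3); other prey at levels: B 3 → level 4.
D eats A → level 5.
C eats D (level 5); other prey at levels: G 2 → level 6.

Trophic level 6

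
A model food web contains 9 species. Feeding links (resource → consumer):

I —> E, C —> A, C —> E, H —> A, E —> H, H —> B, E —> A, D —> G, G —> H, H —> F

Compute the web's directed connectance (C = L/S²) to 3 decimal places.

C = 0.123

The web has S = 9 species and L = 10 feeding links.
C = L / S² = 10 / 81 = 0.1235 ≈ 0.123.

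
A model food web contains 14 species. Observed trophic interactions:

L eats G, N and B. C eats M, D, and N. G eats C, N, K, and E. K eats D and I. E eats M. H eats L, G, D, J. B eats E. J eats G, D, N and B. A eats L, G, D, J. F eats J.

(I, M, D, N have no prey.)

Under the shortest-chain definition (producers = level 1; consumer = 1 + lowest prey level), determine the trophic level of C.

Trophic level 2

M is a producer → level 1.
C eats M → level 2.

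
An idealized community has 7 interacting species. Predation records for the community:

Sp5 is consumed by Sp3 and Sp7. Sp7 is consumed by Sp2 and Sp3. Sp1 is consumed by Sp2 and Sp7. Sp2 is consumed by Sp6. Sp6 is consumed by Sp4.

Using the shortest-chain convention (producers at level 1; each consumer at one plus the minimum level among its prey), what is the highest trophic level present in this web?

4

Producers (level 1): Sp5, Sp1.
Following each consumer down to its lowest-level prey: Sp1 → Sp2 → Sp6 → Sp4 (levels 1 through 4).
All prey of Sp4 (Sp6 3) are at level 3 or above, so Sp4 is at level 1 + 3 = 4.
Every consumer has at least one prey at level 3 or below, so none exceeds level 4.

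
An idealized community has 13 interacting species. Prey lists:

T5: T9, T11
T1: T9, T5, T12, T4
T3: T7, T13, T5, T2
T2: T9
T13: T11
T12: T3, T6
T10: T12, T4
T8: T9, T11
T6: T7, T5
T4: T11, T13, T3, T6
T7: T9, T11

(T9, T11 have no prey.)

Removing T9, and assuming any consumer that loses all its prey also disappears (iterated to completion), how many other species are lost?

1

Remove T9.
Round 1: T2 (all prey gone) → extinct.
No further losses. Total secondary extinctions: 1.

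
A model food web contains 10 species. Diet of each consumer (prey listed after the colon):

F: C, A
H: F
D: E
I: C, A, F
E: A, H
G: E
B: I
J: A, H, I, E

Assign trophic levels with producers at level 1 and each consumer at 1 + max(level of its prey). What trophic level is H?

Trophic level 3

C is a producer → level 1.
F eats C (level 1); other prey at levels: A 1 → level 2.
H eats F → level 3.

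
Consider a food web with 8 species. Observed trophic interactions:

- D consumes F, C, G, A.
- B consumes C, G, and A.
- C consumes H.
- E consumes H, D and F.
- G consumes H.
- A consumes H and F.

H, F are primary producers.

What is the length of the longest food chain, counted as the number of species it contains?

One longest chain: H → A → D → E.
It has 4 species and 3 links.

4 species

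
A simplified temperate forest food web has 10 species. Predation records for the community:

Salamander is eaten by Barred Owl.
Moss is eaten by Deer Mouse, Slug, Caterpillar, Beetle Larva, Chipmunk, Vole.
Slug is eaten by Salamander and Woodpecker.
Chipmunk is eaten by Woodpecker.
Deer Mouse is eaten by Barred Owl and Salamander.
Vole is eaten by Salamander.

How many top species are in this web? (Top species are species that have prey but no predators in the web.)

Top species (has prey, but nothing eats it): Beetle Larva, Caterpillar, Woodpecker, Barred Owl.
Count: 4.

4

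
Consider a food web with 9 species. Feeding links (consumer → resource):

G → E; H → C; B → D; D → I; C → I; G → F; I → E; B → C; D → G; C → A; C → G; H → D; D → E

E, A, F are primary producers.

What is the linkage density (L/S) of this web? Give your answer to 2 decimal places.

L/S = 1.44

There are L = 13 links among S = 9 species.
L/S = 13/9 = 1.4444 ≈ 1.44.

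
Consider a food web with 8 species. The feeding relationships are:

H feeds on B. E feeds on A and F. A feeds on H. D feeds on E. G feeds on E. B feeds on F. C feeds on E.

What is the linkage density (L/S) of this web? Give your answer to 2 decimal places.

There are L = 8 links among S = 8 species.
L/S = 8/8 = 1.0000 ≈ 1.00.

L/S = 1.00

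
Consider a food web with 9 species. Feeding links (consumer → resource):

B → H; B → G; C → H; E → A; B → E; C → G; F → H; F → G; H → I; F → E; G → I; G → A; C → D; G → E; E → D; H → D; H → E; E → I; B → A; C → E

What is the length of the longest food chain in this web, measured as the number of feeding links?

One longest chain: I → E → G → B.
It has 4 species and 3 links.

3 links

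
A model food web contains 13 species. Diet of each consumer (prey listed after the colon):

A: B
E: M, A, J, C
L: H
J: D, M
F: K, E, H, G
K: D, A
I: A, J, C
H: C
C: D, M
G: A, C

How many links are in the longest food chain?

One longest chain: D → C → H → L.
It has 4 species and 3 links.

3 links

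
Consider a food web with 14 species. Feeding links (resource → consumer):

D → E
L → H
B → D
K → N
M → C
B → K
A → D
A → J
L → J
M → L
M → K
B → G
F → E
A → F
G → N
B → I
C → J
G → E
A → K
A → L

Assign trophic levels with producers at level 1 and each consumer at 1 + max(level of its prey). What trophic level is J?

Trophic level 3

M is a producer → level 1.
L eats M (level 1); other prey at levels: A 1 → level 2.
J eats L (level 2); other prey at levels: A 1, C 2 → level 3.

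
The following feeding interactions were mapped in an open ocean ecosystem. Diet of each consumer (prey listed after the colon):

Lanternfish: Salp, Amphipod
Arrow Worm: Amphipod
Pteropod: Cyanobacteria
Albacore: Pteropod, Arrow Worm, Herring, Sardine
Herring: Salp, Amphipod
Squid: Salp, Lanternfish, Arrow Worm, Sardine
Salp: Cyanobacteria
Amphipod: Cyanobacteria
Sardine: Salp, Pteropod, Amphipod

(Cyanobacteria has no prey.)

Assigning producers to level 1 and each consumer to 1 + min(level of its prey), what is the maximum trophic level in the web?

Producers (level 1): Cyanobacteria.
Following each consumer down to its lowest-level prey: Cyanobacteria → Salp → Lanternfish (levels 1 through 3).
All prey of Lanternfish (Salp 2, Amphipod 2) are at level 2 or above, so Lanternfish is at level 1 + 2 = 3.
Every consumer has at least one prey at level 2 or below, so none exceeds level 3.

3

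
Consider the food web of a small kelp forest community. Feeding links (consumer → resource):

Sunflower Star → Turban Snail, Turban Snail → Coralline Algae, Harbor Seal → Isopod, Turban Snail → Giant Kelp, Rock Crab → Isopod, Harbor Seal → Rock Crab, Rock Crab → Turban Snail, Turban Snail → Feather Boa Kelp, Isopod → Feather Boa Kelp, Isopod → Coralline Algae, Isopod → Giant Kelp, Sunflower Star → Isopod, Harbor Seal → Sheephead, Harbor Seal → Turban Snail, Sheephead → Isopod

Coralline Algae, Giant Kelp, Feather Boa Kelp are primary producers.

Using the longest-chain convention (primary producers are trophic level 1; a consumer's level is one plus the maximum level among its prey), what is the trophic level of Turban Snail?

Trophic level 2

Coralline Algae is a producer → level 1.
Turban Snail eats Coralline Algae (level 1); other prey at levels: Giant Kelp 1, Feather Boa Kelp 1 → level 2.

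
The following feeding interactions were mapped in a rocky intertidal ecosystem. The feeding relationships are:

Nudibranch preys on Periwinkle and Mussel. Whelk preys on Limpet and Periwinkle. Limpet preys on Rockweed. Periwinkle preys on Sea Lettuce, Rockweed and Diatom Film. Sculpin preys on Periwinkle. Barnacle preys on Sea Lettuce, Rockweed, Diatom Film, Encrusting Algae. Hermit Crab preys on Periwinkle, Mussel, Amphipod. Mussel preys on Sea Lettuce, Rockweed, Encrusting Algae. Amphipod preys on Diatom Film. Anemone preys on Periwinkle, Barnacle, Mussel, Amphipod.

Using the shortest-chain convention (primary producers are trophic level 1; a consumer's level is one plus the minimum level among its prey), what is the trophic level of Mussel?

Trophic level 2

Encrusting Algae is a producer → level 1.
Mussel eats Encrusting Algae → level 2.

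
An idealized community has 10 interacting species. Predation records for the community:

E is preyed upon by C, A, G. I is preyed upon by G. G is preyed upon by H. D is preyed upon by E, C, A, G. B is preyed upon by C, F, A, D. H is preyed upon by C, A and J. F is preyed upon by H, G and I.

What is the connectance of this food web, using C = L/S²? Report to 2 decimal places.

The web has S = 10 species and L = 19 feeding links.
C = L / S² = 19 / 100 = 0.1900 ≈ 0.19.

C = 0.19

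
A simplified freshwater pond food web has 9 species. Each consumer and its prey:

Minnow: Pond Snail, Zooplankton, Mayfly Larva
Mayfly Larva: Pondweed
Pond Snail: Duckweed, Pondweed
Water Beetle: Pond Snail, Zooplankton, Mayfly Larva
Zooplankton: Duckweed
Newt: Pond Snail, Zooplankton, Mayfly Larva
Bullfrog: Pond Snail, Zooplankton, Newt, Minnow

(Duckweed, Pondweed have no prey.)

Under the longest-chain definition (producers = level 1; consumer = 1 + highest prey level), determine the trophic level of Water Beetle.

Trophic level 3

Duckweed is a producer → level 1.
Pond Snail eats Duckweed (level 1); other prey at levels: Pondweed 1 → level 2.
Water Beetle eats Pond Snail (level 2); other prey at levels: Zooplankton 2, Mayfly Larva 2 → level 3.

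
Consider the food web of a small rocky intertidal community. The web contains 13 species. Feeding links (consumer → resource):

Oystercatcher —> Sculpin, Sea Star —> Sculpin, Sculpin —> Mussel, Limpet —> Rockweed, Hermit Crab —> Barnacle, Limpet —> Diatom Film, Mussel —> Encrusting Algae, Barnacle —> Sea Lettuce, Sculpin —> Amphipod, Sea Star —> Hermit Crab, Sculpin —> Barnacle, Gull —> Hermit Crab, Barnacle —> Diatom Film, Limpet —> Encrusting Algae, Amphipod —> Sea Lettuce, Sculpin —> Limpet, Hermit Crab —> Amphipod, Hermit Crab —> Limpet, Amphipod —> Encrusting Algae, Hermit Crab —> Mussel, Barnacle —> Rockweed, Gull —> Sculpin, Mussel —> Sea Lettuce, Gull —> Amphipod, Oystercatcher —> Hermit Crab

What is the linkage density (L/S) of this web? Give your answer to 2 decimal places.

L/S = 1.92

There are L = 25 links among S = 13 species.
L/S = 25/13 = 1.9231 ≈ 1.92.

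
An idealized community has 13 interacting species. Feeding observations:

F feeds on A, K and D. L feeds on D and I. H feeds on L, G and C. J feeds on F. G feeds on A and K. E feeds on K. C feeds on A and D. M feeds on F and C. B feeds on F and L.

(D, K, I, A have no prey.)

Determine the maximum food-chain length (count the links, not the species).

One longest chain: D → F → M.
It has 3 species and 2 links.

2 links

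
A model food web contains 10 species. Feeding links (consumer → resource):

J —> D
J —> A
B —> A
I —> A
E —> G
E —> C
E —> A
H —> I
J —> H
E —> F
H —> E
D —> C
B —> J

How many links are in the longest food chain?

One longest chain: A → I → H → J → B.
It has 5 species and 4 links.

4 links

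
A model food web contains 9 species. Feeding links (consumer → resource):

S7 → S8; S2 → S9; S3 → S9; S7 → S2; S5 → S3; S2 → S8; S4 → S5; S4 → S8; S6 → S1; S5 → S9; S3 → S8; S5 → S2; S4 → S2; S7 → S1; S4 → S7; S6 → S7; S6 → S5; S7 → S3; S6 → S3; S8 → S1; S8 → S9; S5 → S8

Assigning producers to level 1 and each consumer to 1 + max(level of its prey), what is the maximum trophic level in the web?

5

Producers (level 1): S1, S9.
S1 → S8 → S2 → S5 → S4 gives S4 level 5.
No species has a prey at level 5, so no species reaches level 6.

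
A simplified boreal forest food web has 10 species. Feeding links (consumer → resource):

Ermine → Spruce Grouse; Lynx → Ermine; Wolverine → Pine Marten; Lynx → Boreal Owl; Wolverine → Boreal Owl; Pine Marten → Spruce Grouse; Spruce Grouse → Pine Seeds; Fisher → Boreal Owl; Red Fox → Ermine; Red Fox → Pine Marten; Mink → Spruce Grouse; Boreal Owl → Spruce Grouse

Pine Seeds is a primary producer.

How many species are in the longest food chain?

4 species

One longest chain: Pine Seeds → Spruce Grouse → Boreal Owl → Lynx.
It has 4 species and 3 links.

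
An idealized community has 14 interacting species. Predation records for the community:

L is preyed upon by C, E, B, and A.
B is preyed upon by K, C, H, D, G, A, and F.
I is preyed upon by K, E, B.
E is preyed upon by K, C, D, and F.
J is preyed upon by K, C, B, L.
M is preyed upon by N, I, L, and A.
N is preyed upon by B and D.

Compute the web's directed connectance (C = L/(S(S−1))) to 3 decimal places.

The web has S = 14 species and L = 28 feeding links.
C = L / (S(S−1)) = 28 / 182 = 0.1538 ≈ 0.154.

C = 0.154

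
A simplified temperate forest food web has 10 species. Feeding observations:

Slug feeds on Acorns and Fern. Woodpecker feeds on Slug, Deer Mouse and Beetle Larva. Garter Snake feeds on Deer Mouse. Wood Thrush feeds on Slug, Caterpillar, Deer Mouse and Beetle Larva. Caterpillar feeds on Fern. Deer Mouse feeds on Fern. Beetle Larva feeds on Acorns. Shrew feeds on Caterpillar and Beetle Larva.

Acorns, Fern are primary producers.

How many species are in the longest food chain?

One longest chain: Fern → Caterpillar → Shrew.
It has 3 species and 2 links.

3 species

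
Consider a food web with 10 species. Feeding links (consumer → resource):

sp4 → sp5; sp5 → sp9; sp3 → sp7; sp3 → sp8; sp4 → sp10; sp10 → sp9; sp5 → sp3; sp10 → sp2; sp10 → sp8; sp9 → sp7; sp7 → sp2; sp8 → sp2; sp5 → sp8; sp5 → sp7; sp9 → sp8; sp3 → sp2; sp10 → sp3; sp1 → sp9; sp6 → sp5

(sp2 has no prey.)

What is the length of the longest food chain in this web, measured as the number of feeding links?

One longest chain: sp2 → sp7 → sp9 → sp5 → sp4.
It has 5 species and 4 links.

4 links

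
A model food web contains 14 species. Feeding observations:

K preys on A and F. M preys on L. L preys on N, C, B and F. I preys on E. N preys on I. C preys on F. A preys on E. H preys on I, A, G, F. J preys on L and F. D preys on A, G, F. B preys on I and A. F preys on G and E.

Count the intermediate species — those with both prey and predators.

7

Intermediate species (has both prey and predators): A, F, I, N, C, B, L.
Count: 7.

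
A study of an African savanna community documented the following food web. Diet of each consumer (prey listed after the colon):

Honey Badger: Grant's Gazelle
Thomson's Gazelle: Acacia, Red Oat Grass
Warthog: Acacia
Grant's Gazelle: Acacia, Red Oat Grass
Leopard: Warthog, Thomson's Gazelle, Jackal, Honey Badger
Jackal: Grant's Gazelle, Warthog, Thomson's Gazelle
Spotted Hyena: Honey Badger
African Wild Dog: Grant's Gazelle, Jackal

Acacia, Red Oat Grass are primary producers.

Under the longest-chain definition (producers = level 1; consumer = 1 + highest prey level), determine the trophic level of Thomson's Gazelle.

Trophic level 2

Acacia is a producer → level 1.
Thomson's Gazelle eats Acacia (level 1); other prey at levels: Red Oat Grass 1 → level 2.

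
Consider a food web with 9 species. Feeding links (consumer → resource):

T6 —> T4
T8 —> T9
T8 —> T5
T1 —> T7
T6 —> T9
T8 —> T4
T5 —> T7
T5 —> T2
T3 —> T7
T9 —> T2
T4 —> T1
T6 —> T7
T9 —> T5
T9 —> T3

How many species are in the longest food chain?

4 species

One longest chain: T7 → T1 → T4 → T6.
It has 4 species and 3 links.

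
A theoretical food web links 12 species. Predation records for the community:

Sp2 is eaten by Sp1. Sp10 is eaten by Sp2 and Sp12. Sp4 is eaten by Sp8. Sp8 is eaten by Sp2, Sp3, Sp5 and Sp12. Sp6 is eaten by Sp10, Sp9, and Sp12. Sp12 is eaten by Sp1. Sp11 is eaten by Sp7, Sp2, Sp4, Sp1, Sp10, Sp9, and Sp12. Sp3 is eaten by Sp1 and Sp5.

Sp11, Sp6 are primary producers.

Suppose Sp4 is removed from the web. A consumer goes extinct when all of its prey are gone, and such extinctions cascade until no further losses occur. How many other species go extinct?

Remove Sp4.
Round 1: Sp8 (all prey gone) → extinct.
Round 2: Sp3 (all prey gone) → extinct.
Round 3: Sp5 (all prey gone) → extinct.
No further losses. Total secondary extinctions: 3.

3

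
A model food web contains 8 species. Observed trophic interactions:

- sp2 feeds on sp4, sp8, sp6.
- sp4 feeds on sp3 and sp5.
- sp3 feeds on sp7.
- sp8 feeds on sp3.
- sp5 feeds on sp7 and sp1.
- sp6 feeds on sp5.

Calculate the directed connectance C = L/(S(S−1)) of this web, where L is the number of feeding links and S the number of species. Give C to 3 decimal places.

C = 0.179

The web has S = 8 species and L = 10 feeding links.
C = L / (S(S−1)) = 10 / 56 = 0.1786 ≈ 0.179.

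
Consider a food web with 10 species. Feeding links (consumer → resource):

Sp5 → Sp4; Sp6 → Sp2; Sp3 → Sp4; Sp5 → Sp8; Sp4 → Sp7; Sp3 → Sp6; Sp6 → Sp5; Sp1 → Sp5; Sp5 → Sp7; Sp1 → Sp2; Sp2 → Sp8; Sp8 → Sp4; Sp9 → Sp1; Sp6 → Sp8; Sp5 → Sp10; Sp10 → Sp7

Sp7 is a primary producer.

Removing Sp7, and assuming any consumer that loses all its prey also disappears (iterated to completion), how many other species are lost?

Remove Sp7.
Round 1: Sp4 (all prey gone), Sp10 (all prey gone) → extinct.
Round 2: Sp8 (all prey gone) → extinct.
Round 3: Sp5 (all prey gone), Sp2 (all prey gone) → extinct.
Round 4: Sp1 (all prey gone), Sp6 (all prey gone) → extinct.
Round 5: Sp9 (all prey gone), Sp3 (all prey gone) → extinct.
No further losses. Total secondary extinctions: 9.

9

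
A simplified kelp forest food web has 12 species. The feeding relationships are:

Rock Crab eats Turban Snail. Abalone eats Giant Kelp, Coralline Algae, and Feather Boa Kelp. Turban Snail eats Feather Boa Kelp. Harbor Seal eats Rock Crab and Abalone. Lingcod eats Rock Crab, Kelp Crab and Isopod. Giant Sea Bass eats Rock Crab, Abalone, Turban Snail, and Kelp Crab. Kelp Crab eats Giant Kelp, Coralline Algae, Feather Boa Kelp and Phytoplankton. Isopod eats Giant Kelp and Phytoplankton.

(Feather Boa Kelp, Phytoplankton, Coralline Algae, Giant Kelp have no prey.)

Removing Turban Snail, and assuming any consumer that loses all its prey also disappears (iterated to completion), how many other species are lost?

1

Remove Turban Snail.
Round 1: Rock Crab (all prey gone) → extinct.
No further losses. Total secondary extinctions: 1.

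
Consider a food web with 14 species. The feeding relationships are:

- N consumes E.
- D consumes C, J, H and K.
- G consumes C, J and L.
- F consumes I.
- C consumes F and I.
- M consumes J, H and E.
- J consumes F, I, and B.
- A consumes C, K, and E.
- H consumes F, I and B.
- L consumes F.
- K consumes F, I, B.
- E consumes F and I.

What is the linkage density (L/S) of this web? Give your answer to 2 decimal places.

L/S = 2.07

There are L = 29 links among S = 14 species.
L/S = 29/14 = 2.0714 ≈ 2.07.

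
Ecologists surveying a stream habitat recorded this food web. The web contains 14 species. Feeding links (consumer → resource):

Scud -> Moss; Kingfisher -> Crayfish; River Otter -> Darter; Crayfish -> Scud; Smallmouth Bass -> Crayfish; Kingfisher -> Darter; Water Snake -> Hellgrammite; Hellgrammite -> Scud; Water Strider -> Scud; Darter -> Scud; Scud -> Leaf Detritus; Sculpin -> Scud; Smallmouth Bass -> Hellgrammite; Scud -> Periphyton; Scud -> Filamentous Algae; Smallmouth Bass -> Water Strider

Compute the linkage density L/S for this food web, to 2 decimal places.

L/S = 1.14

There are L = 16 links among S = 14 species.
L/S = 16/14 = 1.1429 ≈ 1.14.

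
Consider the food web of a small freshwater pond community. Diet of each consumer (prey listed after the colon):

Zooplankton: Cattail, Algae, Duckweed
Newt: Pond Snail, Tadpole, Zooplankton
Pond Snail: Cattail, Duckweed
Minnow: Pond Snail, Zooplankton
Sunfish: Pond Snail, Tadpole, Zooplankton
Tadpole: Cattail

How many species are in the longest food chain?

One longest chain: Cattail → Pond Snail → Sunfish.
It has 3 species and 2 links.

3 species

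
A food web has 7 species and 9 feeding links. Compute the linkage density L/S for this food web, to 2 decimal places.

L/S = 1.29

There are L = 9 links among S = 7 species.
L/S = 9/7 = 1.2857 ≈ 1.29.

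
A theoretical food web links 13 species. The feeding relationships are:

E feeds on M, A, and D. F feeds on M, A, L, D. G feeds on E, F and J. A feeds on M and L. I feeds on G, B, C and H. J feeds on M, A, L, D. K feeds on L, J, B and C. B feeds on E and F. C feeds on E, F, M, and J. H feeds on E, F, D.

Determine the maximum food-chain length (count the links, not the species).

One longest chain: L → A → F → C → K.
It has 5 species and 4 links.

4 links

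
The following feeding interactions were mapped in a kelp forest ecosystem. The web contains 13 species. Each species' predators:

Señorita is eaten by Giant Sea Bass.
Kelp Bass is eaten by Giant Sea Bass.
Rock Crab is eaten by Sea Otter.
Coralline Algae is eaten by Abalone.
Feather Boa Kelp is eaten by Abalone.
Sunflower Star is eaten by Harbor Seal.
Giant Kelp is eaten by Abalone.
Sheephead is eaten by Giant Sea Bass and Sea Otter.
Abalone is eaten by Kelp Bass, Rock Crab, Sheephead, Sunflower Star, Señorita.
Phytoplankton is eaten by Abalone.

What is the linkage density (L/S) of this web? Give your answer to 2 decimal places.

There are L = 15 links among S = 13 species.
L/S = 15/13 = 1.1538 ≈ 1.15.

L/S = 1.15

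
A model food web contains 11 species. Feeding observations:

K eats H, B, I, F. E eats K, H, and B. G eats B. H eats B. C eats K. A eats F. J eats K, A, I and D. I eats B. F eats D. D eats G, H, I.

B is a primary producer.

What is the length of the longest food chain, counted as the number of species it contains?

One longest chain: B → H → D → F → A → J.
It has 6 species and 5 links.

6 species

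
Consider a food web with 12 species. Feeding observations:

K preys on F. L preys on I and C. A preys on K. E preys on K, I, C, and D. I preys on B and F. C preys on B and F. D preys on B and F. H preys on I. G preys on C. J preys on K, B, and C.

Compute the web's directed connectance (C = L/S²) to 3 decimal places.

The web has S = 12 species and L = 19 feeding links.
C = L / S² = 19 / 144 = 0.1319 ≈ 0.132.

C = 0.132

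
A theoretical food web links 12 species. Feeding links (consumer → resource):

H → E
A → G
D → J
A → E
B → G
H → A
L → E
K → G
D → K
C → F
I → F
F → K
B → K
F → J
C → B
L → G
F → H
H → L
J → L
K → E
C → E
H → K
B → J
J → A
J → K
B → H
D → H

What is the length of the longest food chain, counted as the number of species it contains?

One longest chain: G → A → H → F → I.
It has 5 species and 4 links.

5 species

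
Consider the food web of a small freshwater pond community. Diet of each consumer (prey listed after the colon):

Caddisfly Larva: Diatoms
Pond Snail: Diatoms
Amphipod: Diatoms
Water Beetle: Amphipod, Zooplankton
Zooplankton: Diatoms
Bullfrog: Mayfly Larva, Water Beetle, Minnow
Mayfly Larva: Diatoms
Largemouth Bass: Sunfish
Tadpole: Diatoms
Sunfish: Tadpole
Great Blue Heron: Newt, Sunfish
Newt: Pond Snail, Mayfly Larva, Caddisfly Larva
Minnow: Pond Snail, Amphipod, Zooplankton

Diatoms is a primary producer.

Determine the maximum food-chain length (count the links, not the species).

3 links

One longest chain: Diatoms → Pond Snail → Newt → Great Blue Heron.
It has 4 species and 3 links.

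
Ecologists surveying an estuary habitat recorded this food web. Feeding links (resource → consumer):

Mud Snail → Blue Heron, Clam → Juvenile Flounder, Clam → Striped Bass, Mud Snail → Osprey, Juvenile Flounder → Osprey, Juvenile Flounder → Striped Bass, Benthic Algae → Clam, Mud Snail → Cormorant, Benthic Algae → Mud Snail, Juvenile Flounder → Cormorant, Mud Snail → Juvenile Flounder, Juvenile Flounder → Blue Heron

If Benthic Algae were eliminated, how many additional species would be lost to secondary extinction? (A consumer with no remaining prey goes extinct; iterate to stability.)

Remove Benthic Algae.
Round 1: Clam (all prey gone), Mud Snail (all prey gone) → extinct.
Round 2: Juvenile Flounder (all prey gone) → extinct.
Round 3: Blue Heron (all prey gone), Cormorant (all prey gone), Osprey (all prey gone), Striped Bass (all prey gone) → extinct.
No further losses. Total secondary extinctions: 7.

7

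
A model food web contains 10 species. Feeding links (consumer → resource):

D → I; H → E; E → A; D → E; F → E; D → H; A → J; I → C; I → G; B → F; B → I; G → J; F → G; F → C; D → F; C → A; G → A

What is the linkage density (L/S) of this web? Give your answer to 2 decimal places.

L/S = 1.70

There are L = 17 links among S = 10 species.
L/S = 17/10 = 1.7000 ≈ 1.70.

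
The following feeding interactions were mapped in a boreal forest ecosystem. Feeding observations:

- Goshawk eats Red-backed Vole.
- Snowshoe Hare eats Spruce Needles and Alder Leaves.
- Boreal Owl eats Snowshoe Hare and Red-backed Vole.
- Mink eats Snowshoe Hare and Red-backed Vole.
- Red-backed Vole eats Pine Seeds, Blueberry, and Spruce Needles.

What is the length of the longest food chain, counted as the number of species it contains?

3 species

One longest chain: Spruce Needles → Snowshoe Hare → Boreal Owl.
It has 3 species and 2 links.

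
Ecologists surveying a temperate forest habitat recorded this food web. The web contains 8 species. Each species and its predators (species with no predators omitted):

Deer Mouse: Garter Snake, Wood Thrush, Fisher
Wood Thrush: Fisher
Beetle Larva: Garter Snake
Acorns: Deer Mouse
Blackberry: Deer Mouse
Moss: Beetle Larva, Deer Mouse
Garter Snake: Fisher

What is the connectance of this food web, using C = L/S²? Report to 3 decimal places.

C = 0.156

The web has S = 8 species and L = 10 feeding links.
C = L / S² = 10 / 64 = 0.1562 ≈ 0.156.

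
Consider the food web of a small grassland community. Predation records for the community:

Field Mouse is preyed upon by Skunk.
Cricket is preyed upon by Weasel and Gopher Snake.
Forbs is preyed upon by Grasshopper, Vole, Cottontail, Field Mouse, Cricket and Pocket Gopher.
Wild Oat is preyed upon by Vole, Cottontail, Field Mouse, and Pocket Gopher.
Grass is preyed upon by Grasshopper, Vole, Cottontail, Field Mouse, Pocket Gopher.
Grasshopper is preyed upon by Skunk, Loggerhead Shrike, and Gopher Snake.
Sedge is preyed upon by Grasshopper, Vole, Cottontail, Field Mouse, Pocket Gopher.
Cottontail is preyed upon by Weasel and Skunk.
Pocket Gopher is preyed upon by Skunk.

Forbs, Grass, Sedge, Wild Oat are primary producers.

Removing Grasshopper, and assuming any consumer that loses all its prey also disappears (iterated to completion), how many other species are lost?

Remove Grasshopper.
Round 1: Loggerhead Shrike (all prey gone) → extinct.
No further losses. Total secondary extinctions: 1.

1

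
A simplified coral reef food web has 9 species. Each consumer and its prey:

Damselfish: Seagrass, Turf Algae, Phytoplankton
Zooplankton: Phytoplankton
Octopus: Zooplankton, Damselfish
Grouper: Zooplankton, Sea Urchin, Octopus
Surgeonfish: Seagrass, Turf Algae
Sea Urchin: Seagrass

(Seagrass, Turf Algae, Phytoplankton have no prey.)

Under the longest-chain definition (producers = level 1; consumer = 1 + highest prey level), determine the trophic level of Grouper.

Phytoplankton is a producer → level 1.
Zooplankton eats Phytoplankton → level 2.
Octopus eats Zooplankton (level 2); other prey at levels: Damselfish 2 → level 3.
Grouper eats Octopus (level 3); other prey at levels: Zooplankton 2, Sea Urchin 2 → level 4.

Trophic level 4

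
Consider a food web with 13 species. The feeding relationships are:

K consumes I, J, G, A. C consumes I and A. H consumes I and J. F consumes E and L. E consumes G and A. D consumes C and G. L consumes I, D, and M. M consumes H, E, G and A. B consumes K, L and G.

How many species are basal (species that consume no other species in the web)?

4

Basal species (no prey listed): G, A, J, I.
Count: 4.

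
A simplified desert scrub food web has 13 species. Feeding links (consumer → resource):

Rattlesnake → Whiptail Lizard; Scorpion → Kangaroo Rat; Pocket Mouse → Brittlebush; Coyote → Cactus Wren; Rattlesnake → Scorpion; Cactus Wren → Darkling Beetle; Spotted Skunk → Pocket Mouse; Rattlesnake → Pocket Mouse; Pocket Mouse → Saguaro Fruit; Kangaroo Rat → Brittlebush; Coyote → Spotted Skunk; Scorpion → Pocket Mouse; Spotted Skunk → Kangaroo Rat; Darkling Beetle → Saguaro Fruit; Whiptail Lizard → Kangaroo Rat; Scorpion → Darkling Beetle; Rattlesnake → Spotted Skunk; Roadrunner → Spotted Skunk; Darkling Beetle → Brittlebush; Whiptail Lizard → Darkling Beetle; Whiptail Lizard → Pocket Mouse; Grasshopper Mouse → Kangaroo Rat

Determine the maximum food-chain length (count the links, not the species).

3 links

One longest chain: Brittlebush → Pocket Mouse → Scorpion → Rattlesnake.
It has 4 species and 3 links.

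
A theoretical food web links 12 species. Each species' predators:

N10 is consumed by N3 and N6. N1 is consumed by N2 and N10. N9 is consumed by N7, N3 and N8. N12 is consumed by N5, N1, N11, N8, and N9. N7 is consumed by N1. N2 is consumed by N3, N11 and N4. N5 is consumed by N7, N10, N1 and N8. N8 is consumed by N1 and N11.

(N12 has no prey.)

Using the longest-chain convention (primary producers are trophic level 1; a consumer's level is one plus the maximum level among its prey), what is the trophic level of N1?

Trophic level 4

N12 is a producer → level 1.
N9 eats N12 → level 2.
N8 eats N9 (level 2); other prey at levels: N12 1, N5 2 → level 3.
N1 eats N8 (level 3); other prey at levels: N12 1, N5 2, N7 3 → level 4.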